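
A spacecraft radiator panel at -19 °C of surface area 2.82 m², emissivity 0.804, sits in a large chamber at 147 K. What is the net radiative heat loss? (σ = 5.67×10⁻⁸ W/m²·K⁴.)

Convert: -19 °C = 254 K.
Q = εσA(T⁴ − T_s⁴). T⁴ − T_s⁴ = (254)⁴ − (147)⁴ = 4.16×10^9 − 4.67×10^8 = 3.70×10^9 K⁴.
Q = 0.804 × 5.67×10⁻⁸ × 2.82 × 3.70×10^9 = 475 W.

Q ≈ 475 W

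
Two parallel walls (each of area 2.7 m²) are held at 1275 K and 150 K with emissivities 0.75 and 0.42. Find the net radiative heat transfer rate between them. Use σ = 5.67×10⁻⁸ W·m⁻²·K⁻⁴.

Q ≈ 1.49×10^5 W

For two large parallel gray plates, q = σ(T₁⁴ − T₂⁴) / (1/ε₁ + 1/ε₂ − 1).
1/ε₁ + 1/ε₂ − 1 = 1/0.75 + 1/0.42 − 1 = 2.714.
T₁⁴ − T₂⁴ = 2.64×10^12 − 5.06×10^8 = 2.64×10^12 K⁴.
q = 5.67×10⁻⁸ × 2.64×10^12 / 2.714 = 55200 W/m².
Q = q·A = 55200 × 2.7 = 1.49×10^5 W.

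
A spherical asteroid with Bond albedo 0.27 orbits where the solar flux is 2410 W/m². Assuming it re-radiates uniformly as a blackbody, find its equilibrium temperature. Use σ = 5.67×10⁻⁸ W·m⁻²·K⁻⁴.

Power absorbed = (1−a)S·πR²; power emitted = 4πR²σT⁴. Equating and cancelling πR²:
T = ((1−a)S / 4σ)^(1/4) = (1760 / (4 × 5.67×10⁻⁸))^(1/4) = (7.76×10^9)^(1/4).
T = 297 K.

T ≈ 297 K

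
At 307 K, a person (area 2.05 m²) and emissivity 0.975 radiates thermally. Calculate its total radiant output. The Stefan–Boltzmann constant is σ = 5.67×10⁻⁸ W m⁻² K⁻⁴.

P ≈ 1010 W

Stefan–Boltzmann: P = εσAT⁴ = 0.975 × 5.67×10⁻⁸ × 2.05 × (307)⁴ = 0.975 × 5.67×10⁻⁸ × 2.05 × 8.88×10^9.
P = 1010 W.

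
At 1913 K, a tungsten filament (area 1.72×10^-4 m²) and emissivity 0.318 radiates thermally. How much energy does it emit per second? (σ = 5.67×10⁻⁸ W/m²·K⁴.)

P ≈ 41.5 W

P = εσAT⁴ = 0.318 × 5.67×10⁻⁸ × 1.72×10^-4 × (1913)⁴ = 0.318 × 5.67×10⁻⁸ × 1.72×10^-4 × 1.34×10^13.
P = 41.5 W.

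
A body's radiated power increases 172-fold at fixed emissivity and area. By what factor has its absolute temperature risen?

factor ≈ 3.62

P ∝ T⁴ ⇒ T ∝ P^(1/4), so T scales by (172)^(1/4) = 3.62.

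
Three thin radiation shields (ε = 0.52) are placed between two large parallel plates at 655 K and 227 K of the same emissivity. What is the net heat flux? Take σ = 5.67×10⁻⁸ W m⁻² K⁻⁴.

Each of the 4 gaps contributes resistance (2/ε − 1) = 2/0.52 − 1 = 2.846; total = 11.38.
q = σ(T₁⁴ − T₂⁴) / 11.38 = 5.67×10⁻⁸ × 1.81×10^11 / 11.38 = 903 W/m².

q ≈ 903 W/m²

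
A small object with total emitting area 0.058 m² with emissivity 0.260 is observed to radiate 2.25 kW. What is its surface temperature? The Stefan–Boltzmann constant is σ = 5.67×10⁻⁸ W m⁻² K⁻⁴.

From P = εσAT⁴, T = (P / εσA)^(1/4) = (2250 / (0.260 × 5.67×10⁻⁸ × 0.0580))^(1/4).
T = (2.63×10^12)^(1/4) = 1270 K.

T ≈ 1270 K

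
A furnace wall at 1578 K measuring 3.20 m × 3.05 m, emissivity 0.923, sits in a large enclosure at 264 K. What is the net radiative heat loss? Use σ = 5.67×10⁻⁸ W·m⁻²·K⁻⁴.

Q ≈ 3.16×10^6 W

A = 3.20 × 3.05 = 9.76 m².
Q = εσA(T⁴ − T_s⁴). T⁴ − T_s⁴ = (1578)⁴ − (264)⁴ = 6.20×10^12 − 4.86×10^9 = 6.20×10^12 K⁴.
Q = 0.923 × 5.67×10⁻⁸ × 9.76 × 6.20×10^12 = 3.16×10^6 W.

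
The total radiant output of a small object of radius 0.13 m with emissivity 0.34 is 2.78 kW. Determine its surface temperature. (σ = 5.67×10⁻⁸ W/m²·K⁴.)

A = 4πr² = 4π × (0.13)² = 0.212 m².
From P = εσAT⁴, T = (P / εσA)^(1/4) = (2780 / (0.34 × 5.67×10⁻⁸ × 0.212))^(1/4).
T = (6.79×10^11)^(1/4) = 908 K.

T ≈ 908 K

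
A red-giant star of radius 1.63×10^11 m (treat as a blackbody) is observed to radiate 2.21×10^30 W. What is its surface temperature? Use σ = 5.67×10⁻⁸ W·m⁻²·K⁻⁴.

A = 4πr² = 4π × (1.63×10^11)² = 3.34×10^23 m².
From P = σAT⁴, T = (P / σA)^(1/4) = (2.21×10^30 / (5.67×10⁻⁸ × 3.34×10^23))^(1/4).
T = (1.17×10^14)^(1/4) = 3290 K.

T ≈ 3290 K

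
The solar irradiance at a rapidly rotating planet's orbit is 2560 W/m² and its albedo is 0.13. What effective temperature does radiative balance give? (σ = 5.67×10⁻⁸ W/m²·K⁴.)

T ≈ 315 K

Power absorbed = (1−a)S·πR²; power emitted = 4πR²σT⁴. Equating and cancelling πR²:
T = ((1−a)S / 4σ)^(1/4) = (2230 / (4 × 5.67×10⁻⁸))^(1/4) = (9.82×10^9)^(1/4).
T = 315 K.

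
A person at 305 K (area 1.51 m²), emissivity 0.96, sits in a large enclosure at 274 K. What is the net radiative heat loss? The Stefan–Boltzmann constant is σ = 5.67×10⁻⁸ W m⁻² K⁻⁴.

Q = εσA(T⁴ − T_s⁴). T⁴ − T_s⁴ = (305)⁴ − (274)⁴ = 8.65×10^9 − 5.64×10^9 = 3.02×10^9 K⁴.
Q = 0.96 × 5.67×10⁻⁸ × 1.51 × 3.02×10^9 = 248 W.

Q ≈ 248 W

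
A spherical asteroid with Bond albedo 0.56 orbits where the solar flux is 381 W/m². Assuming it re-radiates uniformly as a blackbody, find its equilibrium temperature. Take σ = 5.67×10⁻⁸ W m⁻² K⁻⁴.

Power absorbed = (1−a)S·πR²; power emitted = 4πR²σT⁴. Equating and cancelling πR²:
T = ((1−a)S / 4σ)^(1/4) = (168 / (4 × 5.67×10⁻⁸))^(1/4) = (7.39×10^8)^(1/4).
T = 165 K.

T ≈ 165 K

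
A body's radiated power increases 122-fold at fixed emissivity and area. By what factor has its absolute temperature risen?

factor ≈ 3.32

P ∝ T⁴ ⇒ T ∝ P^(1/4), so T scales by (122)^(1/4) = 3.32.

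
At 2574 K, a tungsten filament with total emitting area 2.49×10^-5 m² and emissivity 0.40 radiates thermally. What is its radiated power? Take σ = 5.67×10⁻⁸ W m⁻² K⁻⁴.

P = εσAT⁴ = 0.40 × 5.67×10⁻⁸ × 2.49×10^-5 × (2574)⁴ = 0.40 × 5.67×10⁻⁸ × 2.49×10^-5 × 4.39×10^13.
P = 24.8 W.

P ≈ 24.8 W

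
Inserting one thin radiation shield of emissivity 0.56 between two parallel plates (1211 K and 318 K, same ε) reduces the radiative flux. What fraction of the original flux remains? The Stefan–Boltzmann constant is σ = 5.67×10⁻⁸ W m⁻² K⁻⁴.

With N identical shields there are N+1 = 2 gaps in series, each with the same radiative resistance, so the flux falls to 1/(N+1) of its unshielded value.

ratio ≈ 0.500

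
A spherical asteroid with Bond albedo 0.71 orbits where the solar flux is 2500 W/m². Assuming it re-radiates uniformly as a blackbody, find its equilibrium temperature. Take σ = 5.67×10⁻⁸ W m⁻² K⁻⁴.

Power absorbed = (1−a)S·πR²; power emitted = 4πR²σT⁴. Equating and cancelling πR²:
T = ((1−a)S / 4σ)^(1/4) = (725 / (4 × 5.67×10⁻⁸))^(1/4) = (3.20×10^9)^(1/4).
T = 238 K.

T ≈ 238 K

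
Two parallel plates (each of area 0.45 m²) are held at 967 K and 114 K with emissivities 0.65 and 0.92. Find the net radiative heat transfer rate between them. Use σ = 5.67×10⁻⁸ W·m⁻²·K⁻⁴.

Q ≈ 13700 W

For two large parallel gray plates, q = σ(T₁⁴ − T₂⁴) / (1/ε₁ + 1/ε₂ − 1).
1/ε₁ + 1/ε₂ − 1 = 1/0.65 + 1/0.92 − 1 = 1.625.
T₁⁴ − T₂⁴ = 8.74×10^11 − 1.69×10^8 = 8.74×10^11 K⁴.
q = 5.67×10⁻⁸ × 8.74×10^11 / 1.625 = 30500 W/m².
Q = q·A = 30500 × 0.45 = 13700 W.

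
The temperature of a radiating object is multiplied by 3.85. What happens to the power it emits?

P ∝ T⁴, so the power scales as (3.85)⁴ = 220.

factor ≈ 220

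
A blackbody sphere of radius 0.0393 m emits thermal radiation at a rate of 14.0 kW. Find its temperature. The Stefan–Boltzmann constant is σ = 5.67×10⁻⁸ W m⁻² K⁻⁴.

T ≈ 1890 K

A = 4πr² = 4π × (0.0393)² = 0.0194 m².
From P = σAT⁴, T = (P / σA)^(1/4) = (14000 / (5.67×10⁻⁸ × 0.0194))^(1/4).
T = (1.27×10^13)^(1/4) = 1890 K.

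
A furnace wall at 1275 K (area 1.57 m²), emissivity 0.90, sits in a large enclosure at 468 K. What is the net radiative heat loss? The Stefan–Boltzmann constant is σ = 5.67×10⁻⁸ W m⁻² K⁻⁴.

Q ≈ 2.08×10^5 W

Q = εσA(T⁴ − T_s⁴). T⁴ − T_s⁴ = (1275)⁴ − (468)⁴ = 2.64×10^12 − 4.80×10^10 = 2.59×10^12 K⁴.
Q = 0.90 × 5.67×10⁻⁸ × 1.57 × 2.59×10^12 = 2.08×10^5 W.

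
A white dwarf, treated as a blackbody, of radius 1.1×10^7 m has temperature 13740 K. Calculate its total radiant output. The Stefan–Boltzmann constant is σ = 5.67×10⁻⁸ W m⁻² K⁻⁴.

A = 4πr² = 4π × (1.1×10^7)² = 1.52×10^15 m².
P = σAT⁴ = 5.67×10⁻⁸ × 1.52×10^15 × (13740)⁴ = 5.67×10⁻⁸ × 1.52×10^15 × 3.56×10^16.
P = 3.07×10^24 W.

P ≈ 3.07×10^24 W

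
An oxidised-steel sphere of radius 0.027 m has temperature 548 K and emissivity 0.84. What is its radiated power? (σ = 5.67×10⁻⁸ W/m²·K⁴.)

P ≈ 39.3 W

A = 4πr² = 4π × (0.027)² = 9.16×10^-3 m².
Stefan–Boltzmann: P = εσAT⁴ = 0.84 × 5.67×10⁻⁸ × 9.16×10^-3 × (548)⁴ = 0.84 × 5.67×10⁻⁸ × 9.16×10^-3 × 9.02×10^10.
P = 39.3 W.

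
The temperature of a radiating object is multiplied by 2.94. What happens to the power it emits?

factor ≈ 74.7

P ∝ T⁴, so the power scales as (2.94)⁴ = 74.7.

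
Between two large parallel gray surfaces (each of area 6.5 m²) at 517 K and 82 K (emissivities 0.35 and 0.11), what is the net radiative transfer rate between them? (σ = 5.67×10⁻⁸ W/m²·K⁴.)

Q ≈ 2400 W

For two large parallel gray plates, q = σ(T₁⁴ − T₂⁴) / (1/ε₁ + 1/ε₂ − 1).
1/ε₁ + 1/ε₂ − 1 = 1/0.35 + 1/0.11 − 1 = 10.95.
T₁⁴ − T₂⁴ = 7.14×10^10 − 4.52×10^7 = 7.14×10^10 K⁴.
q = 5.67×10⁻⁸ × 7.14×10^10 / 10.95 = 370 W/m².
Q = q·A = 370 × 6.5 = 2400 W.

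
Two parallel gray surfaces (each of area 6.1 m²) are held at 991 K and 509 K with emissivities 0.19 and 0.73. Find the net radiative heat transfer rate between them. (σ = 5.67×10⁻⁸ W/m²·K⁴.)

Q ≈ 55100 W

For two large parallel gray plates, q = σ(T₁⁴ − T₂⁴) / (1/ε₁ + 1/ε₂ − 1).
1/ε₁ + 1/ε₂ − 1 = 1/0.19 + 1/0.73 − 1 = 5.633.
T₁⁴ − T₂⁴ = 9.64×10^11 − 6.71×10^10 = 8.97×10^11 K⁴.
q = 5.67×10⁻⁸ × 8.97×10^11 / 5.633 = 9030 W/m².
Q = q·A = 9030 × 6.1 = 55100 W.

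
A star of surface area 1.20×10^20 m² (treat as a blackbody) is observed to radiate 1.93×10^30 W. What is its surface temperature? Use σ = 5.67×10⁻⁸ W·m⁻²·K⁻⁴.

From P = σAT⁴, T = (P / σA)^(1/4) = (1.93×10^30 / (5.67×10⁻⁸ × 1.20×10^20))^(1/4).
T = (2.84×10^17)^(1/4) = 23100 K.

T ≈ 23100 K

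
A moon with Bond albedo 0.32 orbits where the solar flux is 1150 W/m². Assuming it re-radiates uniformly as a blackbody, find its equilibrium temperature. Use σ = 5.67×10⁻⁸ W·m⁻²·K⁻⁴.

T ≈ 242 K

Power absorbed = (1−a)S·πR²; power emitted = 4πR²σT⁴. Equating and cancelling πR²:
T = ((1−a)S / 4σ)^(1/4) = (782 / (4 × 5.67×10⁻⁸))^(1/4) = (3.45×10^9)^(1/4).
T = 242 K.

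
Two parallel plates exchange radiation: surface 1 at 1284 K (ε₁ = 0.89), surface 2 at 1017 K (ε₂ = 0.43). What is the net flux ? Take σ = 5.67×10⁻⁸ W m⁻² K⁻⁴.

q ≈ 38200 W/m²

For two large parallel gray plates, q = σ(T₁⁴ − T₂⁴) / (1/ε₁ + 1/ε₂ − 1).
1/ε₁ + 1/ε₂ − 1 = 1/0.89 + 1/0.43 − 1 = 2.449.
T₁⁴ − T₂⁴ = 2.72×10^12 − 1.07×10^12 = 1.65×10^12 K⁴.
q = 5.67×10⁻⁸ × 1.65×10^12 / 2.449 = 38200 W/m².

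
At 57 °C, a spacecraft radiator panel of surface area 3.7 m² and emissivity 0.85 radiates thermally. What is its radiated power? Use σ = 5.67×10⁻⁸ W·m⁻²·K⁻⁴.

57 °C = 330 K.
Stefan–Boltzmann: P = εσAT⁴ = 0.85 × 5.67×10⁻⁸ × 3.70 × (330)⁴ = 0.85 × 5.67×10⁻⁸ × 3.70 × 1.19×10^10.
P = 2110 W.

P ≈ 2110 W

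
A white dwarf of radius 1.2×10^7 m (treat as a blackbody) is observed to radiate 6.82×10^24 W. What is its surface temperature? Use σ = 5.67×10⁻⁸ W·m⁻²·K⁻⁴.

T ≈ 16100 K

A = 4πr² = 4π × (1.2×10^7)² = 1.81×10^15 m².
From P = σAT⁴, T = (P / σA)^(1/4) = (6.82×10^24 / (5.67×10⁻⁸ × 1.81×10^15))^(1/4).
T = (6.65×10^16)^(1/4) = 16100 K.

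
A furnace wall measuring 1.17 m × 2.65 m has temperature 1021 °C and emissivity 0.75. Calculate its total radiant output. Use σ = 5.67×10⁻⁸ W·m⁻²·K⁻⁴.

P ≈ 3.70×10^5 W

A = 1.17 × 2.65 = 3.10 m².
1021 °C = 1294 K.
P = εσAT⁴ = 0.75 × 5.67×10⁻⁸ × 3.10 × (1294)⁴ = 0.75 × 5.67×10⁻⁸ × 3.10 × 2.80×10^12.
P = 3.70×10^5 W.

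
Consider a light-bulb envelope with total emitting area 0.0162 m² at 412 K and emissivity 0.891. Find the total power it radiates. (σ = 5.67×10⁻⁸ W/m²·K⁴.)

Stefan–Boltzmann: P = εσAT⁴ = 0.891 × 5.67×10⁻⁸ × 0.0162 × (412)⁴ = 0.891 × 5.67×10⁻⁸ × 0.0162 × 2.88×10^10.
P = 23.6 W.

P ≈ 23.6 W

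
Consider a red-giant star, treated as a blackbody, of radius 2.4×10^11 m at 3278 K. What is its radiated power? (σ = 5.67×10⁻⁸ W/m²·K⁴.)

A = 4πr² = 4π × (2.4×10^11)² = 7.24×10^23 m².
P = σAT⁴ = 5.67×10⁻⁸ × 7.24×10^23 × (3278)⁴ = 5.67×10⁻⁸ × 7.24×10^23 × 1.15×10^14.
P = 4.74×10^30 W.

P ≈ 4.74×10^30 W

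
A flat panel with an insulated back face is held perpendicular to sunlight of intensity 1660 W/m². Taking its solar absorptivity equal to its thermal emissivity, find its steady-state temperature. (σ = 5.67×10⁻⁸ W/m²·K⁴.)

Absorbed flux αS = emitted flux εσT⁴ (one radiating face); with α = ε, T = (S/σ)^(1/4).
T = (1660 / 5.67×10⁻⁸)^(1/4) = (2.93×10^10)^(1/4).
T = 414 K.

T ≈ 414 K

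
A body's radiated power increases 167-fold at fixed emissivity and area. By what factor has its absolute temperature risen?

factor ≈ 3.59

P ∝ T⁴ ⇒ T ∝ P^(1/4), so T scales by (167)^(1/4) = 3.59.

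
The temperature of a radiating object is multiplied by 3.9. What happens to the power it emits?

P ∝ T⁴, so the power scales as (3.9)⁴ = 231.

factor ≈ 231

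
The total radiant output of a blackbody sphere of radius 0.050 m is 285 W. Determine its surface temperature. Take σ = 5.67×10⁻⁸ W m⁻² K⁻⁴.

T ≈ 632 K

A = 4πr² = 4π × (0.050)² = 0.0314 m².
From P = σAT⁴, T = (P / σA)^(1/4) = (285 / (5.67×10⁻⁸ × 0.0314))^(1/4).
T = (1.60×10^11)^(1/4) = 632 K.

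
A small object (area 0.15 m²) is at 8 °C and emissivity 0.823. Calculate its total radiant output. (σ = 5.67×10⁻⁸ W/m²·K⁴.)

8 °C = 281 K.
P = εσAT⁴ = 0.823 × 5.67×10⁻⁸ × 0.150 × (281)⁴ = 0.823 × 5.67×10⁻⁸ × 0.150 × 6.23×10^9.
P = 43.6 W.

P ≈ 43.6 W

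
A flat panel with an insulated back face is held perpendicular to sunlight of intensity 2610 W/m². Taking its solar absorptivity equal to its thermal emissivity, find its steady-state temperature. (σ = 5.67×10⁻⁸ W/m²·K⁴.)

T ≈ 463 K

Absorbed flux αS = emitted flux εσT⁴ (one radiating face); with α = ε, T = (S/σ)^(1/4).
T = (2610 / 5.67×10⁻⁸)^(1/4) = (4.60×10^10)^(1/4).
T = 463 K.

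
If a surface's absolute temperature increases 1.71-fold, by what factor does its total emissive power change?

factor ≈ 8.55

P ∝ T⁴, so the power scales as (1.71)⁴ = 8.55.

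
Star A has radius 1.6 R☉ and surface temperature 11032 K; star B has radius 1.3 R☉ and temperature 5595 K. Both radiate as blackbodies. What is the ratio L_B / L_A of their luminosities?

L = 4πR²σT⁴ ∝ R²T⁴, so L_B/L_A = (1.3/1.6)² × (5595/11032)⁴ = 0.660 × 0.0662 = 0.0437.

L_B/L_A ≈ 0.0437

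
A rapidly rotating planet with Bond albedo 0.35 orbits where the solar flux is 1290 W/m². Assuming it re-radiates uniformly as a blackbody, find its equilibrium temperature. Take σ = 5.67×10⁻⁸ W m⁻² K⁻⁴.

Power absorbed = (1−a)S·πR²; power emitted = 4πR²σT⁴. Equating and cancelling πR²:
T = ((1−a)S / 4σ)^(1/4) = (838 / (4 × 5.67×10⁻⁸))^(1/4) = (3.70×10^9)^(1/4).
T = 247 K.

T ≈ 247 K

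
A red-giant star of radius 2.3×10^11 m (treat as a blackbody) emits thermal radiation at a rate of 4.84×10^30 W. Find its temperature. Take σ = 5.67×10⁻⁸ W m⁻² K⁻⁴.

A = 4πr² = 4π × (2.3×10^11)² = 6.65×10^23 m².
From P = σAT⁴, T = (P / σA)^(1/4) = (4.84×10^30 / (5.67×10⁻⁸ × 6.65×10^23))^(1/4).
T = (1.28×10^14)^(1/4) = 3370 K.

T ≈ 3370 K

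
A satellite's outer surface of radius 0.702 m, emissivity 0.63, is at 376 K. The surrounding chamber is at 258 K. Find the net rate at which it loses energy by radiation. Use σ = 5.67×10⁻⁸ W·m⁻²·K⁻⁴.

A = 4πr² = 4π × (0.702)² = 6.19 m².
Q = εσA(T⁴ − T_s⁴). T⁴ − T_s⁴ = (376)⁴ − (258)⁴ = 2.00×10^10 − 4.43×10^9 = 1.56×10^10 K⁴.
Q = 0.63 × 5.67×10⁻⁸ × 6.19 × 1.56×10^10 = 3440 W.

Q ≈ 3440 W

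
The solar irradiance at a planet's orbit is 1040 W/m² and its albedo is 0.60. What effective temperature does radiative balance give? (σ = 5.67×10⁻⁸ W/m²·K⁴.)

T ≈ 207 K

Power absorbed = (1−a)S·πR²; power emitted = 4πR²σT⁴. Equating and cancelling πR²:
T = ((1−a)S / 4σ)^(1/4) = (416 / (4 × 5.67×10⁻⁸))^(1/4) = (1.83×10^9)^(1/4).
T = 207 K.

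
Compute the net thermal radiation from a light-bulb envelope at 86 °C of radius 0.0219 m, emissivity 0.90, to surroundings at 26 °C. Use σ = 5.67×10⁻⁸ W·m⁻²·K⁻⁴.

A = 4πr² = 4π × (0.0219)² = 6.03×10^-3 m².
Convert: 86 °C = 359 K; 26 °C = 299 K.
Q = εσA(T⁴ − T_s⁴). T⁴ − T_s⁴ = (359)⁴ − (299)⁴ = 1.66×10^10 − 7.99×10^9 = 8.62×10^9 K⁴.
Q = 0.90 × 5.67×10⁻⁸ × 6.03×10^-3 × 8.62×10^9 = 2.65 W.

Q ≈ 2.65 W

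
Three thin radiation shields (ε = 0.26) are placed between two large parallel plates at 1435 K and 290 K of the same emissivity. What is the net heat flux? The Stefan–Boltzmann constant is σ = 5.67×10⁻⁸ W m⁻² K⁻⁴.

q ≈ 8970 W/m²

Each of the 4 gaps contributes resistance (2/ε − 1) = 2/0.26 − 1 = 6.692; total = 26.77.
q = σ(T₁⁴ − T₂⁴) / 26.77 = 5.67×10⁻⁸ × 4.23×10^12 / 26.77 = 8970 W/m².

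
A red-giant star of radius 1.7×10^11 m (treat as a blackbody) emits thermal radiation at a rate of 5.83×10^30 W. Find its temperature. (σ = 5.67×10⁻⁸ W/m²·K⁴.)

A = 4πr² = 4π × (1.7×10^11)² = 3.63×10^23 m².
From P = σAT⁴, T = (P / σA)^(1/4) = (5.83×10^30 / (5.67×10⁻⁸ × 3.63×10^23))^(1/4).
T = (2.83×10^14)^(1/4) = 4100 K.

T ≈ 4100 K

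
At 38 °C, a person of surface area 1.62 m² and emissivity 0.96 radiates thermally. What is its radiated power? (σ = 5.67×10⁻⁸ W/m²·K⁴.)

P ≈ 825 W

38 °C = 311 K.
Stefan–Boltzmann: P = εσAT⁴ = 0.96 × 5.67×10⁻⁸ × 1.62 × (311)⁴ = 0.96 × 5.67×10⁻⁸ × 1.62 × 9.35×10^9.
P = 825 W.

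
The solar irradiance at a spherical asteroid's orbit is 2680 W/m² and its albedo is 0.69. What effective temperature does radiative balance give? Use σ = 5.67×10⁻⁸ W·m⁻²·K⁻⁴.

T ≈ 246 K

Power absorbed = (1−a)S·πR²; power emitted = 4πR²σT⁴. Equating and cancelling πR²:
T = ((1−a)S / 4σ)^(1/4) = (831 / (4 × 5.67×10⁻⁸))^(1/4) = (3.66×10^9)^(1/4).
T = 246 K.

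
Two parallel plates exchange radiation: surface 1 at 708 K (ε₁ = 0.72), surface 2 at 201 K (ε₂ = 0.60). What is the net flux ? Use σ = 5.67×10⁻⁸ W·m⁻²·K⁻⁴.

q ≈ 6890 W/m²

For two large parallel gray plates, q = σ(T₁⁴ − T₂⁴) / (1/ε₁ + 1/ε₂ − 1).
1/ε₁ + 1/ε₂ − 1 = 1/0.72 + 1/0.60 − 1 = 2.056.
T₁⁴ − T₂⁴ = 2.51×10^11 − 1.63×10^9 = 2.50×10^11 K⁴.
q = 5.67×10⁻⁸ × 2.50×10^11 / 2.056 = 6890 W/m².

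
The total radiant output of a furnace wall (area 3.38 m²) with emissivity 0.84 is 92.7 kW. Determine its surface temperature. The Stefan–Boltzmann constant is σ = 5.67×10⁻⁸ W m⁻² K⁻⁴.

T ≈ 871 K

From P = εσAT⁴, T = (P / εσA)^(1/4) = (92700 / (0.84 × 5.67×10⁻⁸ × 3.38))^(1/4).
T = (5.76×10^11)^(1/4) = 871 K.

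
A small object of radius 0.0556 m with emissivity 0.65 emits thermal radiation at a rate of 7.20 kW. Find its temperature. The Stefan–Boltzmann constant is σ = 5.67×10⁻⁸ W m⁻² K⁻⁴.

T ≈ 1500 K

A = 4πr² = 4π × (0.0556)² = 0.0388 m².
From P = εσAT⁴, T = (P / εσA)^(1/4) = (7200 / (0.65 × 5.67×10⁻⁸ × 0.0388))^(1/4).
T = (5.03×10^12)^(1/4) = 1500 K.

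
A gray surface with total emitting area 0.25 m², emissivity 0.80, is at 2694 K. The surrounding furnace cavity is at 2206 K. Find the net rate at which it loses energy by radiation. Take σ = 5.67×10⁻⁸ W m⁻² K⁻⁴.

Q = εσA(T⁴ − T_s⁴). T⁴ − T_s⁴ = (2694)⁴ − (2206)⁴ = 5.27×10^13 − 2.37×10^13 = 2.90×10^13 K⁴.
Q = 0.80 × 5.67×10⁻⁸ × 0.250 × 2.90×10^13 = 3.29×10^5 W.

Q ≈ 3.29×10^5 W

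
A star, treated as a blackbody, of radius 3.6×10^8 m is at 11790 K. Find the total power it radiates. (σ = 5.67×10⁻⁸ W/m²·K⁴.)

A = 4πr² = 4π × (3.6×10^8)² = 1.63×10^18 m².
P = σAT⁴ = 5.67×10⁻⁸ × 1.63×10^18 × (11790)⁴ = 5.67×10⁻⁸ × 1.63×10^18 × 1.93×10^16.
P = 1.78×10^27 W.

P ≈ 1.78×10^27 W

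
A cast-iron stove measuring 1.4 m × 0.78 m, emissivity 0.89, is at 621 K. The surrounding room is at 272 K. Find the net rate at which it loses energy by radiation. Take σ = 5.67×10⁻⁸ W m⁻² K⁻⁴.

A = 1.4 × 0.78 = 1.09 m².
Q = εσA(T⁴ − T_s⁴). T⁴ − T_s⁴ = (621)⁴ − (272)⁴ = 1.49×10^11 − 5.47×10^9 = 1.43×10^11 K⁴.
Q = 0.89 × 5.67×10⁻⁸ × 1.09 × 1.43×10^11 = 7890 W.

Q ≈ 7890 W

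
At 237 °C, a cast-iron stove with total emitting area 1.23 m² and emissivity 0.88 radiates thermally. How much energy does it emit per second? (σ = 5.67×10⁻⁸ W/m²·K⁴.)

P ≈ 4150 W

237 °C = 510 K.
Stefan–Boltzmann: P = εσAT⁴ = 0.88 × 5.67×10⁻⁸ × 1.23 × (510)⁴ = 0.88 × 5.67×10⁻⁸ × 1.23 × 6.77×10^10.
P = 4150 W.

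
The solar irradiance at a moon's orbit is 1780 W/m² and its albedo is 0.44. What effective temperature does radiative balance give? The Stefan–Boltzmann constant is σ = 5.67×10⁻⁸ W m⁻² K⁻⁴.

Power absorbed = (1−a)S·πR²; power emitted = 4πR²σT⁴. Equating and cancelling πR²:
T = ((1−a)S / 4σ)^(1/4) = (997 / (4 × 5.67×10⁻⁸))^(1/4) = (4.40×10^9)^(1/4).
T = 257 K.

T ≈ 257 K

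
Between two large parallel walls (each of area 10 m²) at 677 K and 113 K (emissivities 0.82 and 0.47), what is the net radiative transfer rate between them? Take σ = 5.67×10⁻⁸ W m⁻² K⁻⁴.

Q ≈ 50700 W

For two large parallel gray plates, q = σ(T₁⁴ − T₂⁴) / (1/ε₁ + 1/ε₂ − 1).
1/ε₁ + 1/ε₂ − 1 = 1/0.82 + 1/0.47 − 1 = 2.347.
T₁⁴ − T₂⁴ = 2.10×10^11 − 1.63×10^8 = 2.10×10^11 K⁴.
q = 5.67×10⁻⁸ × 2.10×10^11 / 2.347 = 5070 W/m².
Q = q·A = 5070 × 10 = 50700 W.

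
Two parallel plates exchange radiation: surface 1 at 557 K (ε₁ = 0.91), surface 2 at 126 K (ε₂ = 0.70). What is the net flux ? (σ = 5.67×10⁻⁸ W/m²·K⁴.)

For two large parallel gray plates, q = σ(T₁⁴ − T₂⁴) / (1/ε₁ + 1/ε₂ − 1).
1/ε₁ + 1/ε₂ − 1 = 1/0.91 + 1/0.70 − 1 = 1.527.
T₁⁴ − T₂⁴ = 9.63×10^10 − 2.52×10^8 = 9.60×10^10 K⁴.
q = 5.67×10⁻⁸ × 9.60×10^10 / 1.527 = 3560 W/m².

q ≈ 3560 W/m²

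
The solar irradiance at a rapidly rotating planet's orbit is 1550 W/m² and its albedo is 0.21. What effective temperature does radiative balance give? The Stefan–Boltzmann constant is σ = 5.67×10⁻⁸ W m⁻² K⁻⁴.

Power absorbed = (1−a)S·πR²; power emitted = 4πR²σT⁴. Equating and cancelling πR²:
T = ((1−a)S / 4σ)^(1/4) = (1220 / (4 × 5.67×10⁻⁸))^(1/4) = (5.40×10^9)^(1/4).
T = 271 K.

T ≈ 271 K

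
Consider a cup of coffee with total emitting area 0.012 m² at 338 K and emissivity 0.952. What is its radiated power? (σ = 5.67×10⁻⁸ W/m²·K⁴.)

P ≈ 8.45 W

P = εσAT⁴ = 0.952 × 5.67×10⁻⁸ × 0.0120 × (338)⁴ = 0.952 × 5.67×10⁻⁸ × 0.0120 × 1.31×10^10.
P = 8.45 W.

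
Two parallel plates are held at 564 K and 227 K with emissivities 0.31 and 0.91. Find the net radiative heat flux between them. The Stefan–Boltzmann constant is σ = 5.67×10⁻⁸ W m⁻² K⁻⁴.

For two large parallel gray plates, q = σ(T₁⁴ − T₂⁴) / (1/ε₁ + 1/ε₂ − 1).
1/ε₁ + 1/ε₂ − 1 = 1/0.31 + 1/0.91 − 1 = 3.325.
T₁⁴ − T₂⁴ = 1.01×10^11 − 2.66×10^9 = 9.85×10^10 K⁴.
q = 5.67×10⁻⁸ × 9.85×10^10 / 3.325 = 1680 W/m².

q ≈ 1680 W/m²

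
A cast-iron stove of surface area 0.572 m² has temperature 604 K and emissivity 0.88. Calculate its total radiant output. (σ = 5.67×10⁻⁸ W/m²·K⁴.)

P = εσAT⁴ = 0.88 × 5.67×10⁻⁸ × 0.572 × (604)⁴ = 0.88 × 5.67×10⁻⁸ × 0.572 × 1.33×10^11.
P = 3800 W.

P ≈ 3800 W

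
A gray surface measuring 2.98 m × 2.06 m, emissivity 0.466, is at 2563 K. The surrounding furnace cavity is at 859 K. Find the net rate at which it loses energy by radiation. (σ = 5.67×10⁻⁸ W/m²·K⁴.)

Q ≈ 6.91×10^6 W

A = 2.98 × 2.06 = 6.14 m².
Q = εσA(T⁴ − T_s⁴). T⁴ − T_s⁴ = (2563)⁴ − (859)⁴ = 4.32×10^13 − 5.44×10^11 = 4.26×10^13 K⁴.
Q = 0.466 × 5.67×10⁻⁸ × 6.14 × 4.26×10^13 = 6.91×10^6 W.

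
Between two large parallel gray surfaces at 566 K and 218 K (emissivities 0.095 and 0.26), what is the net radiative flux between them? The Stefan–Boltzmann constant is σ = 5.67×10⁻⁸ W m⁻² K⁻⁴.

For two large parallel gray plates, q = σ(T₁⁴ − T₂⁴) / (1/ε₁ + 1/ε₂ − 1).
1/ε₁ + 1/ε₂ − 1 = 1/0.095 + 1/0.26 − 1 = 13.37.
T₁⁴ − T₂⁴ = 1.03×10^11 − 2.26×10^9 = 1.00×10^11 K⁴.
q = 5.67×10⁻⁸ × 1.00×10^11 / 13.37 = 426 W/m².

q ≈ 426 W/m²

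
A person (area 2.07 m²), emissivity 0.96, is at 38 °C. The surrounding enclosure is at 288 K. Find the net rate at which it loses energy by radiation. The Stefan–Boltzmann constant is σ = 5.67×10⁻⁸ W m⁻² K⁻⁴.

Convert: 38 °C = 311 K.
Q = εσA(T⁴ − T_s⁴). T⁴ − T_s⁴ = (311)⁴ − (288)⁴ = 9.35×10^9 − 6.88×10^9 = 2.48×10^9 K⁴.
Q = 0.96 × 5.67×10⁻⁸ × 2.07 × 2.48×10^9 = 279 W.

Q ≈ 279 W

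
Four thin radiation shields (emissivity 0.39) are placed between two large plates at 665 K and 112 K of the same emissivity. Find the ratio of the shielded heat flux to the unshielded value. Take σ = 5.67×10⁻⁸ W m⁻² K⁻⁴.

With N identical shields there are N+1 = 5 gaps in series, each with the same radiative resistance, so the flux falls to 1/(N+1) of its unshielded value.

ratio ≈ 0.200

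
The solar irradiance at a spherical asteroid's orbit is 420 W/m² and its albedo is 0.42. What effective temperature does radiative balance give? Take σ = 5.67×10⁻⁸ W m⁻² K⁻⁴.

T ≈ 181 K

Power absorbed = (1−a)S·πR²; power emitted = 4πR²σT⁴. Equating and cancelling πR²:
T = ((1−a)S / 4σ)^(1/4) = (244 / (4 × 5.67×10⁻⁸))^(1/4) = (1.07×10^9)^(1/4).
T = 181 K.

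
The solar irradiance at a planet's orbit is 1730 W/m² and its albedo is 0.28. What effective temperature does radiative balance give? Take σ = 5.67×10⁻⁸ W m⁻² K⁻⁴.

T ≈ 272 K

Power absorbed = (1−a)S·πR²; power emitted = 4πR²σT⁴. Equating and cancelling πR²:
T = ((1−a)S / 4σ)^(1/4) = (1250 / (4 × 5.67×10⁻⁸))^(1/4) = (5.49×10^9)^(1/4).
T = 272 K.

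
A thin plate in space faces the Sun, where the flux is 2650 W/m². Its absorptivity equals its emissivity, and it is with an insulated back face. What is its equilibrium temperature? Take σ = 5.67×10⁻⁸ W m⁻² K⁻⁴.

T ≈ 465 K

Absorbed flux αS = emitted flux εσT⁴ (one radiating face); with α = ε, T = (S/σ)^(1/4).
T = (2650 / 5.67×10⁻⁸)^(1/4) = (4.67×10^10)^(1/4).
T = 465 K.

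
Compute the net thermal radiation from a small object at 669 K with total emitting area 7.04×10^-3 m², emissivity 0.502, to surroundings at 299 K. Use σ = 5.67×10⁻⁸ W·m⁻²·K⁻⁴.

Q = εσA(T⁴ − T_s⁴). T⁴ − T_s⁴ = (669)⁴ − (299)⁴ = 2.00×10^11 − 7.99×10^9 = 1.92×10^11 K⁴.
Q = 0.502 × 5.67×10⁻⁸ × 7.04×10^-3 × 1.92×10^11 = 38.5 W.

Q ≈ 38.5 W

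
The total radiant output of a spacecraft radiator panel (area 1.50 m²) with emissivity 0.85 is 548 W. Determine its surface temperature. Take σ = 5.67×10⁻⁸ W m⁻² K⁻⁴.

From P = εσAT⁴, T = (P / εσA)^(1/4) = (548 / (0.85 × 5.67×10⁻⁸ × 1.50))^(1/4).
T = (7.58×10^9)^(1/4) = 295 K.

T ≈ 295 K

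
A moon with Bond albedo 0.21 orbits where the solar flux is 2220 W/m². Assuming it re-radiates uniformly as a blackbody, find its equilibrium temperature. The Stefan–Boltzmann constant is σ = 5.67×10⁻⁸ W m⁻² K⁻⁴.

Power absorbed = (1−a)S·πR²; power emitted = 4πR²σT⁴. Equating and cancelling πR²:
T = ((1−a)S / 4σ)^(1/4) = (1750 / (4 × 5.67×10⁻⁸))^(1/4) = (7.73×10^9)^(1/4).
T = 297 K.

T ≈ 297 K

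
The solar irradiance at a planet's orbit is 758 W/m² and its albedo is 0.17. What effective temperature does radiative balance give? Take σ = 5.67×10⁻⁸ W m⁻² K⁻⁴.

T ≈ 229 K

Power absorbed = (1−a)S·πR²; power emitted = 4πR²σT⁴. Equating and cancelling πR²:
T = ((1−a)S / 4σ)^(1/4) = (629 / (4 × 5.67×10⁻⁸))^(1/4) = (2.77×10^9)^(1/4).
T = 229 K.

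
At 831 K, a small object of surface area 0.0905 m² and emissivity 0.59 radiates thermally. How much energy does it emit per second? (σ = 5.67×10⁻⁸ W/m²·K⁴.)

P ≈ 1440 W

Stefan–Boltzmann: P = εσAT⁴ = 0.59 × 5.67×10⁻⁸ × 0.0905 × (831)⁴ = 0.59 × 5.67×10⁻⁸ × 0.0905 × 4.77×10^11.
P = 1440 W.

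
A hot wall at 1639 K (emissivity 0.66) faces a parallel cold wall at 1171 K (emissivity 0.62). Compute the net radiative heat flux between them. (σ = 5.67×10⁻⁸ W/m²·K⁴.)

For two large parallel gray plates, q = σ(T₁⁴ − T₂⁴) / (1/ε₁ + 1/ε₂ − 1).
1/ε₁ + 1/ε₂ − 1 = 1/0.66 + 1/0.62 − 1 = 2.128.
T₁⁴ − T₂⁴ = 7.22×10^12 − 1.88×10^12 = 5.34×10^12 K⁴.
q = 5.67×10⁻⁸ × 5.34×10^12 / 2.128 = 1.42×10^5 W/m².

q ≈ 1.42×10^5 W/m²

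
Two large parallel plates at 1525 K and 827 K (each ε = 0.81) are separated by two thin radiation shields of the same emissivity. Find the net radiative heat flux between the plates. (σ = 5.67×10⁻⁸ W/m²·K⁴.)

q ≈ 63600 W/m²

Each of the 3 gaps contributes resistance (2/ε − 1) = 2/0.81 − 1 = 1.469; total = 4.407.
q = σ(T₁⁴ − T₂⁴) / 4.407 = 5.67×10⁻⁸ × 4.94×10^12 / 4.407 = 63600 W/m².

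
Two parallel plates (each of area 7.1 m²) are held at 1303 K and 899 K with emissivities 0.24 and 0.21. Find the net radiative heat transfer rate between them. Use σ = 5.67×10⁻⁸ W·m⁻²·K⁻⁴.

Q ≈ 1.13×10^5 W

For two large parallel gray plates, q = σ(T₁⁴ − T₂⁴) / (1/ε₁ + 1/ε₂ − 1).
1/ε₁ + 1/ε₂ − 1 = 1/0.24 + 1/0.21 − 1 = 7.929.
T₁⁴ − T₂⁴ = 2.88×10^12 − 6.53×10^11 = 2.23×10^12 K⁴.
q = 5.67×10⁻⁸ × 2.23×10^12 / 7.929 = 15900 W/m².
Q = q·A = 15900 × 7.1 = 1.13×10^5 W.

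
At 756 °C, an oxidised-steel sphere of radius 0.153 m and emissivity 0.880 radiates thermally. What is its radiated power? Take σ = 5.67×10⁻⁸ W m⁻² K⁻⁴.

P ≈ 16500 W

A = 4πr² = 4π × (0.153)² = 0.294 m².
756 °C = 1029 K.
P = εσAT⁴ = 0.880 × 5.67×10⁻⁸ × 0.294 × (1029)⁴ = 0.880 × 5.67×10⁻⁸ × 0.294 × 1.12×10^12.
P = 16500 W.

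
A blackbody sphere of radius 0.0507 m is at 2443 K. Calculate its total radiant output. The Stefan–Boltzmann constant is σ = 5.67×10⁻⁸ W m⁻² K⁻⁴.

P ≈ 65200 W

A = 4πr² = 4π × (0.0507)² = 0.0323 m².
P = σAT⁴ = 5.67×10⁻⁸ × 0.0323 × (2443)⁴ = 5.67×10⁻⁸ × 0.0323 × 3.56×10^13.
P = 65200 W.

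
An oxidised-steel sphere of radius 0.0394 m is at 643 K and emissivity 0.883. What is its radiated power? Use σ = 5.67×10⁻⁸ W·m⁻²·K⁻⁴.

A = 4πr² = 4π × (0.0394)² = 0.0195 m².
P = εσAT⁴ = 0.883 × 5.67×10⁻⁸ × 0.0195 × (643)⁴ = 0.883 × 5.67×10⁻⁸ × 0.0195 × 1.71×10^11.
P = 167 W.

P ≈ 167 W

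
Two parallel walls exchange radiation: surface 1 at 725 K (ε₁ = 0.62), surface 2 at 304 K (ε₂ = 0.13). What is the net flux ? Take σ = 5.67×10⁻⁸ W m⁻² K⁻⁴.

For two large parallel gray plates, q = σ(T₁⁴ − T₂⁴) / (1/ε₁ + 1/ε₂ − 1).
1/ε₁ + 1/ε₂ − 1 = 1/0.62 + 1/0.13 − 1 = 8.305.
T₁⁴ − T₂⁴ = 2.76×10^11 − 8.54×10^9 = 2.68×10^11 K⁴.
q = 5.67×10⁻⁸ × 2.68×10^11 / 8.305 = 1830 W/m².

q ≈ 1830 W/m²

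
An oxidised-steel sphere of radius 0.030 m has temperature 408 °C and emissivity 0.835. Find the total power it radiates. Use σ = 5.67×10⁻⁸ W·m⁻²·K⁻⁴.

A = 4πr² = 4π × (0.030)² = 0.0113 m².
408 °C = 681 K.
P = εσAT⁴ = 0.835 × 5.67×10⁻⁸ × 0.0113 × (681)⁴ = 0.835 × 5.67×10⁻⁸ × 0.0113 × 2.15×10^11.
P = 115 W.

P ≈ 115 W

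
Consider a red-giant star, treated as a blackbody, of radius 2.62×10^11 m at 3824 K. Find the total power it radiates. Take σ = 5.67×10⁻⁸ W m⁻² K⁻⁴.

A = 4πr² = 4π × (2.62×10^11)² = 8.63×10^23 m².
P = σAT⁴ = 5.67×10⁻⁸ × 8.63×10^23 × (3824)⁴ = 5.67×10⁻⁸ × 8.63×10^23 × 2.14×10^14.
P = 1.05×10^31 W.

P ≈ 1.05×10^31 W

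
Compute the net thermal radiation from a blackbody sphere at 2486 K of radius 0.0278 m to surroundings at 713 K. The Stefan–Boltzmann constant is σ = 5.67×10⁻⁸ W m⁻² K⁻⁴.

Q ≈ 20900 W

A = 4πr² = 4π × (0.0278)² = 9.71×10^-3 m².
Q = σA(T⁴ − T_s⁴). T⁴ − T_s⁴ = (2486)⁴ − (713)⁴ = 3.82×10^13 − 2.58×10^11 = 3.79×10^13 K⁴.
Q = 5.67×10⁻⁸ × 9.71×10^-3 × 3.79×10^13 = 20900 W.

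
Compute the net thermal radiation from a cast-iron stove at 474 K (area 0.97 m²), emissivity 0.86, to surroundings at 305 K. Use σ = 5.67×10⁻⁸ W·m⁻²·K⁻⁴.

Q = εσA(T⁴ − T_s⁴). T⁴ − T_s⁴ = (474)⁴ − (305)⁴ = 5.05×10^10 − 8.65×10^9 = 4.18×10^10 K⁴.
Q = 0.86 × 5.67×10⁻⁸ × 0.970 × 4.18×10^10 = 1980 W.

Q ≈ 1980 W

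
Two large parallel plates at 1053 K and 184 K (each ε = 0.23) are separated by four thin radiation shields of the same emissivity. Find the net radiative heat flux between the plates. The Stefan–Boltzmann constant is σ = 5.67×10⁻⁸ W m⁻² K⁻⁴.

q ≈ 1810 W/m²

Each of the 5 gaps contributes resistance (2/ε − 1) = 2/0.23 − 1 = 7.696; total = 38.48.
q = σ(T₁⁴ − T₂⁴) / 38.48 = 5.67×10⁻⁸ × 1.23×10^12 / 38.48 = 1810 W/m².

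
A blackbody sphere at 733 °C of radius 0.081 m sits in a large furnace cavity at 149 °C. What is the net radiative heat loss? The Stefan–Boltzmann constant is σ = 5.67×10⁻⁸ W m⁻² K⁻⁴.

A = 4πr² = 4π × (0.081)² = 0.0824 m².
Convert: 733 °C = 1006 K; 149 °C = 422 K.
Q = σA(T⁴ − T_s⁴). T⁴ − T_s⁴ = (1006)⁴ − (422)⁴ = 1.02×10^12 − 3.17×10^10 = 9.93×10^11 K⁴.
Q = 5.67×10⁻⁸ × 0.0824 × 9.93×10^11 = 4640 W.

Q ≈ 4640 W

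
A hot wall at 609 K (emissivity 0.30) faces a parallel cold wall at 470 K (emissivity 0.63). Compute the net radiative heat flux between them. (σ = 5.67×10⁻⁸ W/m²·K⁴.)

q ≈ 1280 W/m²

For two large parallel gray plates, q = σ(T₁⁴ − T₂⁴) / (1/ε₁ + 1/ε₂ − 1).
1/ε₁ + 1/ε₂ − 1 = 1/0.30 + 1/0.63 − 1 = 3.921.
T₁⁴ − T₂⁴ = 1.38×10^11 − 4.88×10^10 = 8.88×10^10 K⁴.
q = 5.67×10⁻⁸ × 8.88×10^10 / 3.921 = 1280 W/m².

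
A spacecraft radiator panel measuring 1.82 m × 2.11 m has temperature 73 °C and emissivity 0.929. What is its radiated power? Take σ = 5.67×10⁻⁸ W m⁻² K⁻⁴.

A = 1.82 × 2.11 = 3.84 m².
73 °C = 346 K.
Stefan–Boltzmann: P = εσAT⁴ = 0.929 × 5.67×10⁻⁸ × 3.84 × (346)⁴ = 0.929 × 5.67×10⁻⁸ × 3.84 × 1.43×10^10.
P = 2900 W.

P ≈ 2900 W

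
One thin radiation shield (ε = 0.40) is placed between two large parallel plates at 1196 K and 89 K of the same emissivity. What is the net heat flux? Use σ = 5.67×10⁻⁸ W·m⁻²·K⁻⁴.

Each of the 2 gaps contributes resistance (2/ε − 1) = 2/0.40 − 1 = 4.000; total = 8.000.
q = σ(T₁⁴ − T₂⁴) / 8.000 = 5.67×10⁻⁸ × 2.05×10^12 / 8.000 = 14500 W/m².

q ≈ 14500 W/m²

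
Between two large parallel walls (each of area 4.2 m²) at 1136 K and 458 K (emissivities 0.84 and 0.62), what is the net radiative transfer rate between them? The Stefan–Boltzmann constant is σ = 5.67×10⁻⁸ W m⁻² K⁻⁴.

Q ≈ 2.14×10^5 W

For two large parallel gray plates, q = σ(T₁⁴ − T₂⁴) / (1/ε₁ + 1/ε₂ − 1).
1/ε₁ + 1/ε₂ − 1 = 1/0.84 + 1/0.62 − 1 = 1.803.
T₁⁴ − T₂⁴ = 1.67×10^12 − 4.40×10^10 = 1.62×10^12 K⁴.
q = 5.67×10⁻⁸ × 1.62×10^12 / 1.803 = 51000 W/m².
Q = q·A = 51000 × 4.2 = 2.14×10^5 W.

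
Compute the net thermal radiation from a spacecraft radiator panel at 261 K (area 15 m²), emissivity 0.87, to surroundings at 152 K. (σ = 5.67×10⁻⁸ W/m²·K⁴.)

Q = εσA(T⁴ − T_s⁴). T⁴ − T_s⁴ = (261)⁴ − (152)⁴ = 4.64×10^9 − 5.34×10^8 = 4.11×10^9 K⁴.
Q = 0.87 × 5.67×10⁻⁸ × 15.0 × 4.11×10^9 = 3040 W.

Q ≈ 3040 W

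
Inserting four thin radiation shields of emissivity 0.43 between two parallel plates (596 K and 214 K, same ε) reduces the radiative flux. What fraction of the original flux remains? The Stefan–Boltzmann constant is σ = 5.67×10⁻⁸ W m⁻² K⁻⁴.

ratio ≈ 0.200

With N identical shields there are N+1 = 5 gaps in series, each with the same radiative resistance, so the flux falls to 1/(N+1) of its unshielded value.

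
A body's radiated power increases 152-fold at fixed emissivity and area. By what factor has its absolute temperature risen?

P ∝ T⁴ ⇒ T ∝ P^(1/4), so T scales by (152)^(1/4) = 3.51.

factor ≈ 3.51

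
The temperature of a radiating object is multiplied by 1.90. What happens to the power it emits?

factor ≈ 13.0

P ∝ T⁴, so the power scales as (1.90)⁴ = 13.0.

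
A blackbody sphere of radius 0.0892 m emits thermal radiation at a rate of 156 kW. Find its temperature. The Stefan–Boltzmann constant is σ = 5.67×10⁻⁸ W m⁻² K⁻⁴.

T ≈ 2290 K

A = 4πr² = 4π × (0.0892)² = 0.1000 m².
From P = σAT⁴, T = (P / σA)^(1/4) = (1.56×10^5 / (5.67×10⁻⁸ × 0.1000))^(1/4).
T = (2.75×10^13)^(1/4) = 2290 K.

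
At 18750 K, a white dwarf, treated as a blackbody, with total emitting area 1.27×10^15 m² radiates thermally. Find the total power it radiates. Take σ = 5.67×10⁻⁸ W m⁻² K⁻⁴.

P = σAT⁴ = 5.67×10⁻⁸ × 1.27×10^15 × (18750)⁴ = 5.67×10⁻⁸ × 1.27×10^15 × 1.24×10^17.
P = 8.90×10^24 W.

P ≈ 8.90×10^24 W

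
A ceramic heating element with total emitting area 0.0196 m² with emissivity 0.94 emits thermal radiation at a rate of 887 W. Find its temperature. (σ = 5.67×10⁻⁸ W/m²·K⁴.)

From P = εσAT⁴, T = (P / εσA)^(1/4) = (887 / (0.94 × 5.67×10⁻⁸ × 0.0196))^(1/4).
T = (8.49×10^11)^(1/4) = 960 K.

T ≈ 960 K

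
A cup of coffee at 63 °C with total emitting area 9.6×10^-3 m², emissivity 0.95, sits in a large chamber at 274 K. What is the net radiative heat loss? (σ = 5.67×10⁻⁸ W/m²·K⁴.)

Q ≈ 3.68 W

Convert: 63 °C = 336 K.
Q = εσA(T⁴ − T_s⁴). T⁴ − T_s⁴ = (336)⁴ − (274)⁴ = 1.27×10^10 − 5.64×10^9 = 7.11×10^9 K⁴.
Q = 0.95 × 5.67×10⁻⁸ × 9.60×10^-3 × 7.11×10^9 = 3.68 W.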